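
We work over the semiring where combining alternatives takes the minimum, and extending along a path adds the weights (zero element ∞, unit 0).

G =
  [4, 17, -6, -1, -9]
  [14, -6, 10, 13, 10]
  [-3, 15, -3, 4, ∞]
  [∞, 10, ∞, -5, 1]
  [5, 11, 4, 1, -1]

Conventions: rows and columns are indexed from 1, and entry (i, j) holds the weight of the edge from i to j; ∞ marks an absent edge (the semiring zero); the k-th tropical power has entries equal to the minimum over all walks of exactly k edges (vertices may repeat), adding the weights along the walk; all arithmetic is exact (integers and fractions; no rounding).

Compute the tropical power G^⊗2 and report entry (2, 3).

G^⊗2:
  [-9, 2, -9, -8, -10]
  [7, -12, 4, 7, 4]
  [-6, 9, -9, -4, -12]
  [6, 4, 5, -10, -4]
  [1, 5, -1, -4, -4]
Key observation: the optimum is the walk 2->2->3, with weight (-6) + 10 = 4.
Optimal value attained by: walk 2->2->3.
Answer: (G^⊗2)[2][3] = 4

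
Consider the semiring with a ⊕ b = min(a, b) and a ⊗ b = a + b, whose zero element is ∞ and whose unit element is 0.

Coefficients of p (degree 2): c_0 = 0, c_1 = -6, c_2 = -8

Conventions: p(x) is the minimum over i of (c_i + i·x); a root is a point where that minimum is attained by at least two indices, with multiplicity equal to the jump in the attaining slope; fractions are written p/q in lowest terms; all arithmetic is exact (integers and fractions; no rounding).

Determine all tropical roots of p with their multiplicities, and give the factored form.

hull edge (i=0, c=0) to (i=1, c=-6): slope -6, span 1
hull edge (i=1, c=-6) to (i=2, c=-8): slope -2, span 1
Factored form: p(x) = -8 ⊗ (x ⊕ 2) ⊗ (x ⊕ 6)
Answer: roots = 2 (mult 1), 6 (mult 1)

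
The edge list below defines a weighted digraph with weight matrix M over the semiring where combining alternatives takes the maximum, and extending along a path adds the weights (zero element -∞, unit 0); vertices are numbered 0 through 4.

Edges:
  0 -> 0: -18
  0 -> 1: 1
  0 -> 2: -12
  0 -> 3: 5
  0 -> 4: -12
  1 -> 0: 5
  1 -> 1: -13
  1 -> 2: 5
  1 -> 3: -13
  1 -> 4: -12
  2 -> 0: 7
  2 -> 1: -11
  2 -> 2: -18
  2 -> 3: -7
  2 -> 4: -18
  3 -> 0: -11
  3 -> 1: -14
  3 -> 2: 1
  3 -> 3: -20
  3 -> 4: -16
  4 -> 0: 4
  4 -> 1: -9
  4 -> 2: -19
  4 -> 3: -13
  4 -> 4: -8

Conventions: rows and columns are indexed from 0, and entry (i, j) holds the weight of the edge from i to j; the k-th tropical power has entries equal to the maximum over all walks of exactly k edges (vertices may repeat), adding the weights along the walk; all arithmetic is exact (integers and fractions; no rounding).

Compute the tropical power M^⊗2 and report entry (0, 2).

M^⊗2:
  [6, -9, 6, -12, -11]
  [12, 6, -7, 10, -7]
  [-6, 8, -5, 12, -5]
  [8, -10, -9, -6, -17]
  [-4, 5, -4, 9, -8]
Key observation: the optimum is the walk 0->1->2, with weight 1 + 5 = 6.
Optimal value attained by: walk 0->1->2.
Answer: (M^⊗2)[0][2] = 6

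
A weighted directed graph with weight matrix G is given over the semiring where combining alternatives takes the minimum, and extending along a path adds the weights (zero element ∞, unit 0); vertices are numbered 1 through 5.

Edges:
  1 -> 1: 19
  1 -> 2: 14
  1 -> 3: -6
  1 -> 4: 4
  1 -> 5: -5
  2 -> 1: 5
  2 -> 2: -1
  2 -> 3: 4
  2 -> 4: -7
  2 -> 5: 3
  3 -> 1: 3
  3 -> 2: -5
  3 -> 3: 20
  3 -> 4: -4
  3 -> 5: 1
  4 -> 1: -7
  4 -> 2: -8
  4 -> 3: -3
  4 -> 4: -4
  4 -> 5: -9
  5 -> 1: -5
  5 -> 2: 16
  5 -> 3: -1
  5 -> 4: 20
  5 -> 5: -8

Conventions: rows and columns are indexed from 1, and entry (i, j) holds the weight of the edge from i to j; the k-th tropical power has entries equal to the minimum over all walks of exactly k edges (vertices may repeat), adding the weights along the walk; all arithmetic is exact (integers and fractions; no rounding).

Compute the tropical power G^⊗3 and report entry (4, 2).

G^⊗2:
  [-10, -11, -6, -10, -13]
  [-14, -15, -10, -11, -16]
  [-11, -12, -7, -12, -13]
  [-14, -12, -13, -15, -17]
  [-13, -6, -11, -5, -16]
G^⊗3:
  [-18, -18, -16, -18, -21]
  [-21, -19, -20, -22, -24]
  [-19, -20, -17, -19, -21]
  [-22, -23, -20, -19, -25]
  [-21, -16, -19, -15, -24]
Key observation: the optimum is the walk 4->2->4->2, with weight (-8) + (-7) + (-8) = -23.
Optimal value attained by: walk 4->2->4->2.
Answer: (G^⊗3)[4][2] = -23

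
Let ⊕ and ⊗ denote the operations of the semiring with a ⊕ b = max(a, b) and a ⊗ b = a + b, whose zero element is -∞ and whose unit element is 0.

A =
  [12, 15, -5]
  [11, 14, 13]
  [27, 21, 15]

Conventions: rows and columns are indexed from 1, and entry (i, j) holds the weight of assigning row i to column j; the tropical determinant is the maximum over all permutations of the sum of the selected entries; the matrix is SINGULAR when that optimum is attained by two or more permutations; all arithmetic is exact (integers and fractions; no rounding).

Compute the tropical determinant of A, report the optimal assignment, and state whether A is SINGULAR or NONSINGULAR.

σ = (1, 2, 3): 12 + 14 + 15 = 41
σ = (1, 3, 2): 12 + 13 + 21 = 46
σ = (2, 1, 3): 15 + 11 + 15 = 41
σ = (2, 3, 1): 15 + 13 + 27 = 55
σ = (3, 1, 2): (-5) + 11 + 21 = 27
σ = (3, 2, 1): (-5) + 14 + 27 = 36
Optimal value attained by: σ = (2, 3, 1).
Answer: det⊕(A) = 55; verdict: NONSINGULAR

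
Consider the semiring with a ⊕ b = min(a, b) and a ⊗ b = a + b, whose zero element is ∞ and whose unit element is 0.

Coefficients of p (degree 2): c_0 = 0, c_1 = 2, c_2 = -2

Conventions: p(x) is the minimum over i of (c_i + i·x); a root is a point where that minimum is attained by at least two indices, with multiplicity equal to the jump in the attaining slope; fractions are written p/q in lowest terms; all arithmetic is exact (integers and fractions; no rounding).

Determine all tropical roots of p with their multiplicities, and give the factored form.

hull edge (i=0, c=0) to (i=2, c=-2): slope -1, span 2
Factored form: p(x) = -2 ⊗ (x ⊕ 1) ⊗ (x ⊕ 1)
Answer: roots = 1 (mult 2)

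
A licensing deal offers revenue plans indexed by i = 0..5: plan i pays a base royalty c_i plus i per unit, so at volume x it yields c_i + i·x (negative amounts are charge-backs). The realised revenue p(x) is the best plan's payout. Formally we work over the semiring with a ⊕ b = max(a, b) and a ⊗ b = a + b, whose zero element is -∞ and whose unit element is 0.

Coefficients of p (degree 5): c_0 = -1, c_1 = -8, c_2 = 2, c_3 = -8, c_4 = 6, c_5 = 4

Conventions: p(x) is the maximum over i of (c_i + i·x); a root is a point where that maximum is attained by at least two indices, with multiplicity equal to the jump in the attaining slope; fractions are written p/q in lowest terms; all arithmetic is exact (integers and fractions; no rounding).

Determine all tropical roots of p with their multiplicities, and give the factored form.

hull edge (i=0, c=-1) to (i=4, c=6): slope 7/4, span 4
hull edge (i=4, c=6) to (i=5, c=4): slope -2, span 1
Factored form: p(x) = 4 ⊗ (x ⊕ (-7/4)) ⊗ (x ⊕ (-7/4)) ⊗ (x ⊕ (-7/4)) ⊗ (x ⊕ (-7/4)) ⊗ (x ⊕ 2)
Answer: roots = -7/4 (mult 4), 2 (mult 1)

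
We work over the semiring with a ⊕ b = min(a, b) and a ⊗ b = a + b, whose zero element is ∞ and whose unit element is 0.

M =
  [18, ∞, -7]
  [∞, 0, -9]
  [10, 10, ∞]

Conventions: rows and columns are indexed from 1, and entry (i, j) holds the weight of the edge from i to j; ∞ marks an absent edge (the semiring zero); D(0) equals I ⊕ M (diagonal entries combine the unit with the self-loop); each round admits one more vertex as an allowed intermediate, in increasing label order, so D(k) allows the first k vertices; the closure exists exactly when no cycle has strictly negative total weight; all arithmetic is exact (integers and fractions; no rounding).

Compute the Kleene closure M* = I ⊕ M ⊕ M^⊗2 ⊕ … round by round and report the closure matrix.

D(0):
  [0, ∞, -7]
  [∞, 0, -9]
  [10, 10, 0]
D(1):
  [0, ∞, -7]
  [∞, 0, -9]
  [10, 10, 0]
D(2):
  [0, ∞, -7]
  [∞, 0, -9]
  [10, 10, 0]
D(3):
  [0, 3, -7]
  [1, 0, -9]
  [10, 10, 0]
Answer: M* = [[0, 3, -7], [1, 0, -9], [10, 10, 0]]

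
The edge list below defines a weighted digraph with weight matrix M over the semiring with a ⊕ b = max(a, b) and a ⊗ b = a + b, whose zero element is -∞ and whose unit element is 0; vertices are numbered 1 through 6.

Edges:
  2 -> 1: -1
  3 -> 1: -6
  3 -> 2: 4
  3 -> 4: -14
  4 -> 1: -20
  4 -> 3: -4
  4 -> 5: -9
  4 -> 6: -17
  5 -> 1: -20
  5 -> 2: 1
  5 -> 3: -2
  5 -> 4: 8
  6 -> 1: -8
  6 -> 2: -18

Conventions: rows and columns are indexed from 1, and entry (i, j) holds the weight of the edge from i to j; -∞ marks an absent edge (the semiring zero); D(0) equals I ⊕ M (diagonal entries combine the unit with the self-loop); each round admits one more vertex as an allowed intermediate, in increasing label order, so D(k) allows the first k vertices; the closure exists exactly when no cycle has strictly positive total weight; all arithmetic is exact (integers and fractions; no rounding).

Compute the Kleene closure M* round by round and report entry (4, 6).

D(0):
  [0, -∞, -∞, -∞, -∞, -∞]
  [-1, 0, -∞, -∞, -∞, -∞]
  [-6, 4, 0, -14, -∞, -∞]
  [-20, -∞, -4, 0, -9, -17]
  [-20, 1, -2, 8, 0, -∞]
  [-8, -18, -∞, -∞, -∞, 0]
D(1):
  [0, -∞, -∞, -∞, -∞, -∞]
  [-1, 0, -∞, -∞, -∞, -∞]
  [-6, 4, 0, -14, -∞, -∞]
  [-20, -∞, -4, 0, -9, -17]
  [-20, 1, -2, 8, 0, -∞]
  [-8, -18, -∞, -∞, -∞, 0]
D(2):
  [0, -∞, -∞, -∞, -∞, -∞]
  [-1, 0, -∞, -∞, -∞, -∞]
  [3, 4, 0, -14, -∞, -∞]
  [-20, -∞, -4, 0, -9, -17]
  [0, 1, -2, 8, 0, -∞]
  [-8, -18, -∞, -∞, -∞, 0]
D(3):
  [0, -∞, -∞, -∞, -∞, -∞]
  [-1, 0, -∞, -∞, -∞, -∞]
  [3, 4, 0, -14, -∞, -∞]
  [-1, 0, -4, 0, -9, -17]
  [1, 2, -2, 8, 0, -∞]
  [-8, -18, -∞, -∞, -∞, 0]
D(4):
  [0, -∞, -∞, -∞, -∞, -∞]
  [-1, 0, -∞, -∞, -∞, -∞]
  [3, 4, 0, -14, -23, -31]
  [-1, 0, -4, 0, -9, -17]
  [7, 8, 4, 8, 0, -9]
  [-8, -18, -∞, -∞, -∞, 0]
D(5):
  [0, -∞, -∞, -∞, -∞, -∞]
  [-1, 0, -∞, -∞, -∞, -∞]
  [3, 4, 0, -14, -23, -31]
  [-1, 0, -4, 0, -9, -17]
  [7, 8, 4, 8, 0, -9]
  [-8, -18, -∞, -∞, -∞, 0]
D(6):
  [0, -∞, -∞, -∞, -∞, -∞]
  [-1, 0, -∞, -∞, -∞, -∞]
  [3, 4, 0, -14, -23, -31]
  [-1, 0, -4, 0, -9, -17]
  [7, 8, 4, 8, 0, -9]
  [-8, -18, -∞, -∞, -∞, 0]
Answer: M*[4][6] = -17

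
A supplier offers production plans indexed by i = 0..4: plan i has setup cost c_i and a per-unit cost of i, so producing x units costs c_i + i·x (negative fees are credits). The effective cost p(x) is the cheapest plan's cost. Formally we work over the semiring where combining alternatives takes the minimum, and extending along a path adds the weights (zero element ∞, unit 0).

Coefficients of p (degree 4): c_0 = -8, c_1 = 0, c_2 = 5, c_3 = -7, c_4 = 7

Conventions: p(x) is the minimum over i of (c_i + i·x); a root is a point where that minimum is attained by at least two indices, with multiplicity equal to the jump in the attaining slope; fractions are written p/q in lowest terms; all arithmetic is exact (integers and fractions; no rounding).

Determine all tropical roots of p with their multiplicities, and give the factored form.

hull edge (i=0, c=-8) to (i=3, c=-7): slope 1/3, span 3
hull edge (i=3, c=-7) to (i=4, c=7): slope 14, span 1
Factored form: p(x) = 7 ⊗ (x ⊕ (-14)) ⊗ (x ⊕ (-1/3)) ⊗ (x ⊕ (-1/3)) ⊗ (x ⊕ (-1/3))
Answer: roots = -14 (mult 1), -1/3 (mult 3)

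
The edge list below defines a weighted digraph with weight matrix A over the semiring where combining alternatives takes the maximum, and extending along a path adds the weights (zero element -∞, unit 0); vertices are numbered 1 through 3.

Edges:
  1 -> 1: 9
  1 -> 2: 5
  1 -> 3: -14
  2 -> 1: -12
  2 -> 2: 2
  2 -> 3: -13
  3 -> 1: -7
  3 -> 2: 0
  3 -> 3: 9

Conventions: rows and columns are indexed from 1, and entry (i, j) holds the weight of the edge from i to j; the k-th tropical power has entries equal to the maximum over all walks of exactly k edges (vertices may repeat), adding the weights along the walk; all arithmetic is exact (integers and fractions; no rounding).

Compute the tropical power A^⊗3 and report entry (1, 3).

A^⊗2:
  [18, 14, -5]
  [-3, 4, -4]
  [2, 9, 18]
A^⊗3:
  [27, 23, 4]
  [6, 6, 5]
  [11, 18, 27]
Key observation: the optimum is the walk 1->1->1->3, with weight 9 + 9 + (-14) = 4.
Optimal value attained by: walk 1->1->1->3.
Answer: (A^⊗3)[1][3] = 4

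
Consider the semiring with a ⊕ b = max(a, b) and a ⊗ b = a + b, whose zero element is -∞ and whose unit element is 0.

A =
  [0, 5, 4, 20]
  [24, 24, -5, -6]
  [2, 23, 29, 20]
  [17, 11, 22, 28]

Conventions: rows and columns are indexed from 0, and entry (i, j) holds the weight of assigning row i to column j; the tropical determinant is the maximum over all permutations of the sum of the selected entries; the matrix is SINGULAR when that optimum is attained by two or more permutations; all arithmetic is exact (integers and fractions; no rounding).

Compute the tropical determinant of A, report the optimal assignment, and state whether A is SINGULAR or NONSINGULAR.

σ = (0, 1, 2, 3): 0 + 24 + 29 + 28 = 81
σ = (0, 1, 3, 2): 0 + 24 + 20 + 22 = 66
σ = (0, 2, 1, 3): 0 + (-5) + 23 + 28 = 46
σ = (0, 2, 3, 1): 0 + (-5) + 20 + 11 = 26
σ = (0, 3, 1, 2): 0 + (-6) + 23 + 22 = 39
σ = (0, 3, 2, 1): 0 + (-6) + 29 + 11 = 34
σ = (1, 0, 2, 3): 5 + 24 + 29 + 28 = 86
σ = (1, 0, 3, 2): 5 + 24 + 20 + 22 = 71
σ = (1, 2, 0, 3): 5 + (-5) + 2 + 28 = 30
σ = (1, 2, 3, 0): 5 + (-5) + 20 + 17 = 37
σ = (1, 3, 0, 2): 5 + (-6) + 2 + 22 = 23
σ = (1, 3, 2, 0): 5 + (-6) + 29 + 17 = 45
σ = (2, 0, 1, 3): 4 + 24 + 23 + 28 = 79
σ = (2, 0, 3, 1): 4 + 24 + 20 + 11 = 59
σ = (2, 1, 0, 3): 4 + 24 + 2 + 28 = 58
σ = (2, 1, 3, 0): 4 + 24 + 20 + 17 = 65
σ = (2, 3, 0, 1): 4 + (-6) + 2 + 11 = 11
σ = (2, 3, 1, 0): 4 + (-6) + 23 + 17 = 38
σ = (3, 0, 1, 2): 20 + 24 + 23 + 22 = 89
σ = (3, 0, 2, 1): 20 + 24 + 29 + 11 = 84
σ = (3, 1, 0, 2): 20 + 24 + 2 + 22 = 68
σ = (3, 1, 2, 0): 20 + 24 + 29 + 17 = 90
σ = (3, 2, 0, 1): 20 + (-5) + 2 + 11 = 28
σ = (3, 2, 1, 0): 20 + (-5) + 23 + 17 = 55
Optimal value attained by: σ = (3, 1, 2, 0).
Answer: det⊕(A) = 90; verdict: NONSINGULAR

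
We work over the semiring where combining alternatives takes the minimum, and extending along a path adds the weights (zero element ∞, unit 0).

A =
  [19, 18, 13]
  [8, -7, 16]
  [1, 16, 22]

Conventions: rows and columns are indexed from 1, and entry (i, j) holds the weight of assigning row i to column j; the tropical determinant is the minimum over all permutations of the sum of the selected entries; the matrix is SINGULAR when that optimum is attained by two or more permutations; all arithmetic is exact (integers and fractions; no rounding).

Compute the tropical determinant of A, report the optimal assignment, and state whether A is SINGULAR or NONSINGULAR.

σ = (1, 2, 3): 19 + (-7) + 22 = 34
σ = (1, 3, 2): 19 + 16 + 16 = 51
σ = (2, 1, 3): 18 + 8 + 22 = 48
σ = (2, 3, 1): 18 + 16 + 1 = 35
σ = (3, 1, 2): 13 + 8 + 16 = 37
σ = (3, 2, 1): 13 + (-7) + 1 = 7
Optimal value attained by: σ = (3, 2, 1).
Answer: det⊕(A) = 7; verdict: NONSINGULAR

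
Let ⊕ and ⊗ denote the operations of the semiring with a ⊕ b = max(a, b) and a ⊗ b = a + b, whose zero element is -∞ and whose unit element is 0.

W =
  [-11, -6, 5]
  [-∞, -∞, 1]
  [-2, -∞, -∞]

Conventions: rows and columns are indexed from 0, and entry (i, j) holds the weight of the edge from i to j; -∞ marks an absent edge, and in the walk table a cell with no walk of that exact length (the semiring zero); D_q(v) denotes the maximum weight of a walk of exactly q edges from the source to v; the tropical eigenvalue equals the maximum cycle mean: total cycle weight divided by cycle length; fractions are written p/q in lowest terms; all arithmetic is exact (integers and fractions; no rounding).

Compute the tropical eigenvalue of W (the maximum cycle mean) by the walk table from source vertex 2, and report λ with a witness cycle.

q=0: [-∞, -∞, 0]
q=1: [-2, -∞, -∞]
q=2: [-13, -8, 3]
q=3: [1, -19, -7]
Optimal cycle mean attained by: cycle 0->2->0, total 5 + (-2), length 2.
Answer: λ = 3/2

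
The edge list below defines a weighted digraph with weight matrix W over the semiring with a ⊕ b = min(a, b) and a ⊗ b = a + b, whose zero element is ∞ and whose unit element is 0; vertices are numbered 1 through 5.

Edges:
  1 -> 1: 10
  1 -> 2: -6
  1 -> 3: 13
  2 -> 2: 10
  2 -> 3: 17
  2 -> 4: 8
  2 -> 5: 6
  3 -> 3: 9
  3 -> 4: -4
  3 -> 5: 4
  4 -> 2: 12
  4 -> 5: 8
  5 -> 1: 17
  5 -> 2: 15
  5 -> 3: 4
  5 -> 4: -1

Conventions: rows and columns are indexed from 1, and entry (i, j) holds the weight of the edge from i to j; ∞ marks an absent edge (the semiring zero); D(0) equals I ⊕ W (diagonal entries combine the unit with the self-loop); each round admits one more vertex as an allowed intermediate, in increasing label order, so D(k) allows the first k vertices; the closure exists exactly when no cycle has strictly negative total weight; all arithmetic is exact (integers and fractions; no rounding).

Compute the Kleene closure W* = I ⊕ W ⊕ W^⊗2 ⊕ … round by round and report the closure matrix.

D(0):
  [0, -6, 13, ∞, ∞]
  [∞, 0, 17, 8, 6]
  [∞, ∞, 0, -4, 4]
  [∞, 12, ∞, 0, 8]
  [17, 15, 4, -1, 0]
D(1):
  [0, -6, 13, ∞, ∞]
  [∞, 0, 17, 8, 6]
  [∞, ∞, 0, -4, 4]
  [∞, 12, ∞, 0, 8]
  [17, 11, 4, -1, 0]
D(2):
  [0, -6, 11, 2, 0]
  [∞, 0, 17, 8, 6]
  [∞, ∞, 0, -4, 4]
  [∞, 12, 29, 0, 8]
  [17, 11, 4, -1, 0]
D(3):
  [0, -6, 11, 2, 0]
  [∞, 0, 17, 8, 6]
  [∞, ∞, 0, -4, 4]
  [∞, 12, 29, 0, 8]
  [17, 11, 4, -1, 0]
D(4):
  [0, -6, 11, 2, 0]
  [∞, 0, 17, 8, 6]
  [∞, 8, 0, -4, 4]
  [∞, 12, 29, 0, 8]
  [17, 11, 4, -1, 0]
D(5):
  [0, -6, 4, -1, 0]
  [23, 0, 10, 5, 6]
  [21, 8, 0, -4, 4]
  [25, 12, 12, 0, 8]
  [17, 11, 4, -1, 0]
Answer: W* = [[0, -6, 4, -1, 0], [23, 0, 10, 5, 6], [21, 8, 0, -4, 4], [25, 12, 12, 0, 8], [17, 11, 4, -1, 0]]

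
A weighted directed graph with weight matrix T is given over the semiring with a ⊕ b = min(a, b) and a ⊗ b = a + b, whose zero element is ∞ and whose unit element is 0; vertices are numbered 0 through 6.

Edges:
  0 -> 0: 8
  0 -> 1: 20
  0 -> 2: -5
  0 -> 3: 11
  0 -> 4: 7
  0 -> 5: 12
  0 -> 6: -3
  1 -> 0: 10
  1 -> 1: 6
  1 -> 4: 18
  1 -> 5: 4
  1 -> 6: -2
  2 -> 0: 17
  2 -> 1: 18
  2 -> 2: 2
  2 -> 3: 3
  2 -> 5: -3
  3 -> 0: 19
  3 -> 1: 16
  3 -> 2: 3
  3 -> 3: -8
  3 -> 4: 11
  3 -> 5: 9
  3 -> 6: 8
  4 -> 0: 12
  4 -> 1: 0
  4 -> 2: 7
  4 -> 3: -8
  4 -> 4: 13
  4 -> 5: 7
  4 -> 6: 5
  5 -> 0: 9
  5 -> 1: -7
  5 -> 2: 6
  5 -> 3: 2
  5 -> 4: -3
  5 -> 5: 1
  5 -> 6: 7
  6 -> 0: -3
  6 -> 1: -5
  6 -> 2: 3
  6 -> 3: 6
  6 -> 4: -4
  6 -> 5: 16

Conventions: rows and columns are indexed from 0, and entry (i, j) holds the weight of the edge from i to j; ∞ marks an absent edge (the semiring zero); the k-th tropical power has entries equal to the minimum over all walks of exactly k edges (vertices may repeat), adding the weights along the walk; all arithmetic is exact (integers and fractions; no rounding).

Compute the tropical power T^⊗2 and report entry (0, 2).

T^⊗2:
  [-6, -8, -3, -2, -7, -8, 5]
  [-5, -7, 1, 4, -6, 5, 4]
  [6, -10, 3, -5, -6, -2, 4]
  [5, 2, -5, -16, 3, 0, 0]
  [2, 0, -5, -16, 1, 1, -2]
  [3, -6, 4, -11, -2, -3, -9]
  [5, -4, -8, -12, 4, -1, -7]
Key observation: the optimum is the walk 0->2->2, with weight (-5) + 2 = -3.
Optimal value attained by: walk 0->2->2.
Answer: (T^⊗2)[0][2] = -3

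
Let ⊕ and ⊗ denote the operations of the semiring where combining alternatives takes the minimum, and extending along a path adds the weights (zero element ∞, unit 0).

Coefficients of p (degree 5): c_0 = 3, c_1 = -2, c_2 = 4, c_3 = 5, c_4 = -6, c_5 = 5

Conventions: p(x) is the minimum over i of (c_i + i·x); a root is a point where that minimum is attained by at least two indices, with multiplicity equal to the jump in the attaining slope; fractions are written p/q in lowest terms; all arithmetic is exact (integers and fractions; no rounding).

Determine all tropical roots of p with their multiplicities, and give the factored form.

hull edge (i=0, c=3) to (i=1, c=-2): slope -5, span 1
hull edge (i=1, c=-2) to (i=4, c=-6): slope -4/3, span 3
hull edge (i=4, c=-6) to (i=5, c=5): slope 11, span 1
Factored form: p(x) = 5 ⊗ (x ⊕ (-11)) ⊗ (x ⊕ 4/3) ⊗ (x ⊕ 4/3) ⊗ (x ⊕ 4/3) ⊗ (x ⊕ 5)
Answer: roots = -11 (mult 1), 4/3 (mult 3), 5 (mult 1)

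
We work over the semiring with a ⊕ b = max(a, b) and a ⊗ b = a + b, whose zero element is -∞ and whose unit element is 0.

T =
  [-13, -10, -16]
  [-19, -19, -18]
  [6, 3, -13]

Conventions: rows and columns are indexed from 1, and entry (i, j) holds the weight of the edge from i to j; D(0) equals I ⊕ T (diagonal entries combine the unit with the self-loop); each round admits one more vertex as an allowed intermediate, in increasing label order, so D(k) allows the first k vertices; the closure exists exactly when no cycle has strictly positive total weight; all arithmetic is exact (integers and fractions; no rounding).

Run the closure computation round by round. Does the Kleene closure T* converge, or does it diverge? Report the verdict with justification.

D(0):
  [0, -10, -16]
  [-19, 0, -18]
  [6, 3, 0]
D(1):
  [0, -10, -16]
  [-19, 0, -18]
  [6, 3, 0]
D(2):
  [0, -10, -16]
  [-19, 0, -18]
  [6, 3, 0]
D(3):
  [0, -10, -16]
  [-12, 0, -18]
  [6, 3, 0]
Key observation: every diagonal entry stays at the unit through all rounds, so no improving cycle exists.
Answer: CONVERGES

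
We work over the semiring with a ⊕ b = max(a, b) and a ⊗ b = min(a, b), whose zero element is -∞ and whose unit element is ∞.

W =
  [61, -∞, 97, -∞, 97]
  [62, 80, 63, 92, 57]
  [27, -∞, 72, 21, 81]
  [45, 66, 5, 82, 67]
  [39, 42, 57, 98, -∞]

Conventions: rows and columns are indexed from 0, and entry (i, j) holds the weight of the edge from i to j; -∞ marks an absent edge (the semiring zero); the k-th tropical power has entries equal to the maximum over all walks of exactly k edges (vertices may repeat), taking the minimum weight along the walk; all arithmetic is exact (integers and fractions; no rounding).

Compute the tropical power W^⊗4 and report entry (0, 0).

W^⊗2:
  [61, 42, 72, 97, 81]
  [62, 80, 63, 82, 67]
  [39, 42, 72, 81, 72]
  [62, 66, 63, 82, 67]
  [45, 66, 57, 82, 67]
W^⊗3:
  [61, 66, 72, 82, 72]
  [62, 80, 63, 82, 67]
  [45, 66, 72, 81, 72]
  [62, 66, 63, 82, 67]
  [62, 66, 63, 82, 67]
W^⊗4:
  [62, 66, 72, 82, 72]
  [62, 80, 63, 82, 67]
  [62, 66, 72, 81, 72]
  [62, 66, 63, 82, 67]
  [62, 66, 63, 82, 67]
Key observation: the optimum is the walk 0->4->3->1->0, with weight 97 min 98 min 66 min 62 = 62.
Optimal value attained by: walk 0->4->3->1->0.
Answer: (W^⊗4)[0][0] = 62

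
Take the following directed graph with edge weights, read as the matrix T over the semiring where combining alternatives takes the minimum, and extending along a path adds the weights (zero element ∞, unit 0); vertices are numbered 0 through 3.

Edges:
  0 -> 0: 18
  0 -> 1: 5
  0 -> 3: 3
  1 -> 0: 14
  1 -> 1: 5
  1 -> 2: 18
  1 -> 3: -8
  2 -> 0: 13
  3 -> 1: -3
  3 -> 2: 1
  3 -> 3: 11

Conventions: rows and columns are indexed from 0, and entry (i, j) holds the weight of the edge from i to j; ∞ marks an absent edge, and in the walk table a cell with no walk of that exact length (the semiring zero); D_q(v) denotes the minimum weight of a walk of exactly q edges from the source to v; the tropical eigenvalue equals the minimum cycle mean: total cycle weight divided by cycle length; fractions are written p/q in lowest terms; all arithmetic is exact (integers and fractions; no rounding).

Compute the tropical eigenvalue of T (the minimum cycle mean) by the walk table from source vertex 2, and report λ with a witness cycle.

q=0: [∞, ∞, 0, ∞]
q=1: [13, ∞, ∞, ∞]
q=2: [31, 18, ∞, 16]
q=3: [32, 13, 17, 10]
q=4: [27, 7, 11, 5]
Optimal cycle mean attained by: cycle 1->3->1, total (-8) + (-3), length 2.
Answer: λ = -11/2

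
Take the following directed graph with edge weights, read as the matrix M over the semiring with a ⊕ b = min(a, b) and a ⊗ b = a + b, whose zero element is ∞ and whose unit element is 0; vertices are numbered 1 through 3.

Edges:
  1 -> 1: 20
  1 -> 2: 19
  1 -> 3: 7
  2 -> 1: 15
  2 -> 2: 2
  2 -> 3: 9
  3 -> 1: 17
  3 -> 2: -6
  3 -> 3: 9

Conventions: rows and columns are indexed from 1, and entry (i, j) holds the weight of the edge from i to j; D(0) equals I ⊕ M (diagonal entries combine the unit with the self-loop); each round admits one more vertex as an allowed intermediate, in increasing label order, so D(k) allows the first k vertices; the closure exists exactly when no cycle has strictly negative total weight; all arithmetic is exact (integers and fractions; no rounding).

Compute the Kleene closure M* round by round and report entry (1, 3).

D(0):
  [0, 19, 7]
  [15, 0, 9]
  [17, -6, 0]
D(1):
  [0, 19, 7]
  [15, 0, 9]
  [17, -6, 0]
D(2):
  [0, 19, 7]
  [15, 0, 9]
  [9, -6, 0]
D(3):
  [0, 1, 7]
  [15, 0, 9]
  [9, -6, 0]
Answer: M*[1][3] = 7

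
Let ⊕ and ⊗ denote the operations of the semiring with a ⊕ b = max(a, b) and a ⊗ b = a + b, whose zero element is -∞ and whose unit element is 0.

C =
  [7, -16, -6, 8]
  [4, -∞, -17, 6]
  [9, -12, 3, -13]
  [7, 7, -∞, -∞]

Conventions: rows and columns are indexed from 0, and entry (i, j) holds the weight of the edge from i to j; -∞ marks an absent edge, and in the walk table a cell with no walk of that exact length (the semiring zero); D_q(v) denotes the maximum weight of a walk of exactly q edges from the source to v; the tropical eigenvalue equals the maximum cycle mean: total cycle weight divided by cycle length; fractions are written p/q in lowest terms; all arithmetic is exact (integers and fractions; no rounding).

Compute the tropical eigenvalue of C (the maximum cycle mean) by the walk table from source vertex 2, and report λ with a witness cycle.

q=0: [-∞, -∞, 0, -∞]
q=1: [9, -12, 3, -13]
q=2: [16, -6, 6, 17]
q=3: [24, 24, 10, 24]
q=4: [31, 31, 18, 32]
Optimal cycle mean attained by: cycle 0->3->0, total 8 + 7, length 2.
Answer: λ = 15/2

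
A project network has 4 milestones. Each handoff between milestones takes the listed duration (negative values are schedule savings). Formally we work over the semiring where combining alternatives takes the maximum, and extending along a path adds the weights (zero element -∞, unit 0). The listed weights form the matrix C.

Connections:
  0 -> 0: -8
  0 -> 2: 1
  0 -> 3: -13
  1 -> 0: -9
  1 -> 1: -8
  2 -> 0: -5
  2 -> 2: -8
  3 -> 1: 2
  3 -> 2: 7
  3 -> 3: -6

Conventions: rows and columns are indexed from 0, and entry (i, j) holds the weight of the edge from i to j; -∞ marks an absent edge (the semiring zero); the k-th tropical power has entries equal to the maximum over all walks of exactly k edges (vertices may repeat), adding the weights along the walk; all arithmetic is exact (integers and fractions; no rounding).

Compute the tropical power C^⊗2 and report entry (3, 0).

C^⊗2:
  [-4, -11, -6, -19]
  [-17, -16, -8, -22]
  [-13, -∞, -4, -18]
  [2, -4, 1, -12]
Key observation: the optimum is the walk 3->2->0, with weight 7 + (-5) = 2.
Optimal value attained by: walk 3->2->0.
Answer: (C^⊗2)[3][0] = 2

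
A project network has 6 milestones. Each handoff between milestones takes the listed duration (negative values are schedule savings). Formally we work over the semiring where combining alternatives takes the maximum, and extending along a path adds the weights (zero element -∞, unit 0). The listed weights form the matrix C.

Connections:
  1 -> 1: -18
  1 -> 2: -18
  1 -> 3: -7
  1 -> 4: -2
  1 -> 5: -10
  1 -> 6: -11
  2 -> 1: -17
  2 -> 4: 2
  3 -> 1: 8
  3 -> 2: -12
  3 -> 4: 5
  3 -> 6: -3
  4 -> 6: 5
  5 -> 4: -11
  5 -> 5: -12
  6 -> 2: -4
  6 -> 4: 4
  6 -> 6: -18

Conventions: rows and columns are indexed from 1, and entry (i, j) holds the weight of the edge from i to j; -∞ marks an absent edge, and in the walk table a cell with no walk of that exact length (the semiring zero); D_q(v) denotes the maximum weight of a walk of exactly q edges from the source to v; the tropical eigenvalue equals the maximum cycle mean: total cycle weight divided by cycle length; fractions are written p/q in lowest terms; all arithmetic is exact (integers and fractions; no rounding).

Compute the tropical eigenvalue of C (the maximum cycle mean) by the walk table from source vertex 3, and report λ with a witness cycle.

q=0: [-∞, -∞, 0, -∞, -∞, -∞]
q=1: [8, -12, -∞, 5, -∞, -3]
q=2: [-10, -7, 1, 6, -2, 10]
q=3: [9, 6, -17, 14, -14, 11]
q=4: [-9, 7, 2, 15, -1, 19]
q=5: [10, 15, -16, 23, -13, 20]
q=6: [-2, 16, 3, 24, 0, 28]
Optimal cycle mean attained by: cycle 4->6->4, total 5 + 4, length 2.
Answer: λ = 9/2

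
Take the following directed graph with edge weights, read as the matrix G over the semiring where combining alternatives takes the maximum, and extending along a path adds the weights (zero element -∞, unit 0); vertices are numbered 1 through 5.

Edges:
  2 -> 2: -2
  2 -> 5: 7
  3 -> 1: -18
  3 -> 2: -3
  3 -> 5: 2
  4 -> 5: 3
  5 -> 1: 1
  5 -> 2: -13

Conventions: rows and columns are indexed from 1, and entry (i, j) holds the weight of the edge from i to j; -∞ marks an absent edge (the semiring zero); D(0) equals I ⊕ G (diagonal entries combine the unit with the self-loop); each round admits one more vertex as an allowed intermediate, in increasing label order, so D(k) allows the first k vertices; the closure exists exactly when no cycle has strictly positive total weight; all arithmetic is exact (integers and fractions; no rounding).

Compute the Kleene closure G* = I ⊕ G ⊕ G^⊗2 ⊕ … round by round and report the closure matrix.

D(0):
  [0, -∞, -∞, -∞, -∞]
  [-∞, 0, -∞, -∞, 7]
  [-18, -3, 0, -∞, 2]
  [-∞, -∞, -∞, 0, 3]
  [1, -13, -∞, -∞, 0]
D(1):
  [0, -∞, -∞, -∞, -∞]
  [-∞, 0, -∞, -∞, 7]
  [-18, -3, 0, -∞, 2]
  [-∞, -∞, -∞, 0, 3]
  [1, -13, -∞, -∞, 0]
D(2):
  [0, -∞, -∞, -∞, -∞]
  [-∞, 0, -∞, -∞, 7]
  [-18, -3, 0, -∞, 4]
  [-∞, -∞, -∞, 0, 3]
  [1, -13, -∞, -∞, 0]
D(3):
  [0, -∞, -∞, -∞, -∞]
  [-∞, 0, -∞, -∞, 7]
  [-18, -3, 0, -∞, 4]
  [-∞, -∞, -∞, 0, 3]
  [1, -13, -∞, -∞, 0]
D(4):
  [0, -∞, -∞, -∞, -∞]
  [-∞, 0, -∞, -∞, 7]
  [-18, -3, 0, -∞, 4]
  [-∞, -∞, -∞, 0, 3]
  [1, -13, -∞, -∞, 0]
D(5):
  [0, -∞, -∞, -∞, -∞]
  [8, 0, -∞, -∞, 7]
  [5, -3, 0, -∞, 4]
  [4, -10, -∞, 0, 3]
  [1, -13, -∞, -∞, 0]
Answer: G* = [[0, -∞, -∞, -∞, -∞], [8, 0, -∞, -∞, 7], [5, -3, 0, -∞, 4], [4, -10, -∞, 0, 3], [1, -13, -∞, -∞, 0]]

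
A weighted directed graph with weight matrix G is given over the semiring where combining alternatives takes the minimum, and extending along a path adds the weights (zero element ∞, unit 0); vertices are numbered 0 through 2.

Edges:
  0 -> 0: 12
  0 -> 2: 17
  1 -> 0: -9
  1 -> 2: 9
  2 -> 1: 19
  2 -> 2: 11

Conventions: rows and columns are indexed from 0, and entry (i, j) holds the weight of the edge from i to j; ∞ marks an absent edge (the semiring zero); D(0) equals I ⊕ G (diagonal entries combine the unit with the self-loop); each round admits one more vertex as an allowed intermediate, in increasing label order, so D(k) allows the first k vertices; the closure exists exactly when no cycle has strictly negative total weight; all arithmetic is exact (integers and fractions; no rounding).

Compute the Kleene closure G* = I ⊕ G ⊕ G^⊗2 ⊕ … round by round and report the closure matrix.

D(0):
  [0, ∞, 17]
  [-9, 0, 9]
  [∞, 19, 0]
D(1):
  [0, ∞, 17]
  [-9, 0, 8]
  [∞, 19, 0]
D(2):
  [0, ∞, 17]
  [-9, 0, 8]
  [10, 19, 0]
D(3):
  [0, 36, 17]
  [-9, 0, 8]
  [10, 19, 0]
Answer: G* = [[0, 36, 17], [-9, 0, 8], [10, 19, 0]]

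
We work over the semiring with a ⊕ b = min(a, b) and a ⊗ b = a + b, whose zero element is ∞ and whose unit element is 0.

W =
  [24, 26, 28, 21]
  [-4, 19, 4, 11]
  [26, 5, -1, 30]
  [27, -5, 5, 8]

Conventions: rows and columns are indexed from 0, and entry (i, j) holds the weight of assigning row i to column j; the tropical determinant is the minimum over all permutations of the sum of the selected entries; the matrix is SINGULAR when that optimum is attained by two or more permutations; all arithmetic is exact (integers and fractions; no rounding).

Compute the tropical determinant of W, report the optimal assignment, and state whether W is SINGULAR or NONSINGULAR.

σ = (0, 1, 2, 3): 24 + 19 + (-1) + 8 = 50
σ = (0, 1, 3, 2): 24 + 19 + 30 + 5 = 78
σ = (0, 2, 1, 3): 24 + 4 + 5 + 8 = 41
σ = (0, 2, 3, 1): 24 + 4 + 30 + (-5) = 53
σ = (0, 3, 1, 2): 24 + 11 + 5 + 5 = 45
σ = (0, 3, 2, 1): 24 + 11 + (-1) + (-5) = 29
σ = (1, 0, 2, 3): 26 + (-4) + (-1) + 8 = 29
σ = (1, 0, 3, 2): 26 + (-4) + 30 + 5 = 57
σ = (1, 2, 0, 3): 26 + 4 + 26 + 8 = 64
σ = (1, 2, 3, 0): 26 + 4 + 30 + 27 = 87
σ = (1, 3, 0, 2): 26 + 11 + 26 + 5 = 68
σ = (1, 3, 2, 0): 26 + 11 + (-1) + 27 = 63
σ = (2, 0, 1, 3): 28 + (-4) + 5 + 8 = 37
σ = (2, 0, 3, 1): 28 + (-4) + 30 + (-5) = 49
σ = (2, 1, 0, 3): 28 + 19 + 26 + 8 = 81
σ = (2, 1, 3, 0): 28 + 19 + 30 + 27 = 104
σ = (2, 3, 0, 1): 28 + 11 + 26 + (-5) = 60
σ = (2, 3, 1, 0): 28 + 11 + 5 + 27 = 71
σ = (3, 0, 1, 2): 21 + (-4) + 5 + 5 = 27
σ = (3, 0, 2, 1): 21 + (-4) + (-1) + (-5) = 11
σ = (3, 1, 0, 2): 21 + 19 + 26 + 5 = 71
σ = (3, 1, 2, 0): 21 + 19 + (-1) + 27 = 66
σ = (3, 2, 0, 1): 21 + 4 + 26 + (-5) = 46
σ = (3, 2, 1, 0): 21 + 4 + 5 + 27 = 57
Optimal value attained by: σ = (3, 0, 2, 1).
Answer: det⊕(W) = 11; verdict: NONSINGULAR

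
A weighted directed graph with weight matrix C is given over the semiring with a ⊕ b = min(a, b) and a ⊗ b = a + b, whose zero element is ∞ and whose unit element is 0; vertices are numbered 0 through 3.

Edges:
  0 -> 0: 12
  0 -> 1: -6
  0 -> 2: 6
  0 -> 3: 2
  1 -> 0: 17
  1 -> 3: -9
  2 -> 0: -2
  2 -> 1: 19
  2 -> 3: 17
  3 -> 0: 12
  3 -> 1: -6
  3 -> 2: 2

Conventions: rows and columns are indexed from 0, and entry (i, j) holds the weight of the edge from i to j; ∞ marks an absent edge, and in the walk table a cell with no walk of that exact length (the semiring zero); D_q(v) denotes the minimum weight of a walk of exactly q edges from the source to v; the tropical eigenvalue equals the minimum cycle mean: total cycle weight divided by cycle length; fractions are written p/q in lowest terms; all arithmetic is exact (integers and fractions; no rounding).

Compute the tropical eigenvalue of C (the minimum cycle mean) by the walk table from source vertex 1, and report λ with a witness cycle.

q=0: [∞, 0, ∞, ∞]
q=1: [17, ∞, ∞, -9]
q=2: [3, -15, -7, 19]
q=3: [-9, -3, 9, -24]
q=4: [-12, -30, -22, -12]
Optimal cycle mean attained by: cycle 1->3->1, total (-9) + (-6), length 2.
Answer: λ = -15/2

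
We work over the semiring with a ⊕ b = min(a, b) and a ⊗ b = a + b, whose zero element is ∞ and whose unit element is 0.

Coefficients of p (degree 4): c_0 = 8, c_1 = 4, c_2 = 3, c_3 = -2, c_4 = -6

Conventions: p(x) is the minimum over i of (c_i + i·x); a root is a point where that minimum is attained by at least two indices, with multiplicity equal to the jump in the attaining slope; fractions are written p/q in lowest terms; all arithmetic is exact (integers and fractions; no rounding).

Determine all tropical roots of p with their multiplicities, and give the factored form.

hull edge (i=0, c=8) to (i=1, c=4): slope -4, span 1
hull edge (i=1, c=4) to (i=4, c=-6): slope -10/3, span 3
Factored form: p(x) = -6 ⊗ (x ⊕ 10/3) ⊗ (x ⊕ 10/3) ⊗ (x ⊕ 10/3) ⊗ (x ⊕ 4)
Answer: roots = 10/3 (mult 3), 4 (mult 1)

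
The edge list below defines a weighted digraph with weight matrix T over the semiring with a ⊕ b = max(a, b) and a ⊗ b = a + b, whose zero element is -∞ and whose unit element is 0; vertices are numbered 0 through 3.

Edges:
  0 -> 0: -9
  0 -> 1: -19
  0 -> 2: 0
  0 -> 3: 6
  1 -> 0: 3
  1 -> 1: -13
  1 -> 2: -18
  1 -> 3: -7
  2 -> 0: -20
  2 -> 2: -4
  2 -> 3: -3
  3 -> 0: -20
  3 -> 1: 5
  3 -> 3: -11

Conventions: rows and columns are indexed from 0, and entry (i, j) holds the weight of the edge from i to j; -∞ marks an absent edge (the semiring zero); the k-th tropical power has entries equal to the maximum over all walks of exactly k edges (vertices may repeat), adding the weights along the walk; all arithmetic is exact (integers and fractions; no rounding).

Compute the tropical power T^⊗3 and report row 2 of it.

T^⊗2:
  [-14, 11, -4, -3]
  [-6, -2, 3, 9]
  [-23, 2, -8, -7]
  [8, -6, -13, -2]
T^⊗3:
  [14, 2, -7, 4]
  [1, 14, -1, 0]
  [5, -2, -12, -5]
  [-1, 3, 8, 14]
Answer: row 2 of T^⊗3 = [5, -2, -12, -5]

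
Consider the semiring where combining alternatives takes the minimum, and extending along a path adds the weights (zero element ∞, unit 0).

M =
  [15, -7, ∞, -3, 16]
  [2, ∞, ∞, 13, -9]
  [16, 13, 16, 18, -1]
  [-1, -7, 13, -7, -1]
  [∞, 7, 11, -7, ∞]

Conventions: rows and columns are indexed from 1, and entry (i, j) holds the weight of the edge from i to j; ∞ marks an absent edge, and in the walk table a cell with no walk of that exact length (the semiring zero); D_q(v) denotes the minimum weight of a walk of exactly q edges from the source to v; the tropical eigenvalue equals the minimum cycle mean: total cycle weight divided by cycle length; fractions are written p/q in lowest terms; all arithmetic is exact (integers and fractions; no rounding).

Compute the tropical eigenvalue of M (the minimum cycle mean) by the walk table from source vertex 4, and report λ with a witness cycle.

q=0: [∞, ∞, ∞, 0, ∞]
q=1: [-1, -7, 13, -7, -1]
q=2: [-8, -14, 6, -14, -16]
q=3: [-15, -21, -5, -23, -23]
q=4: [-24, -30, -12, -30, -30]
q=5: [-31, -37, -19, -37, -39]
Optimal cycle mean attained by: cycle 2->5->4->2, total (-9) + (-7) + (-7), length 3.
Answer: λ = -23/3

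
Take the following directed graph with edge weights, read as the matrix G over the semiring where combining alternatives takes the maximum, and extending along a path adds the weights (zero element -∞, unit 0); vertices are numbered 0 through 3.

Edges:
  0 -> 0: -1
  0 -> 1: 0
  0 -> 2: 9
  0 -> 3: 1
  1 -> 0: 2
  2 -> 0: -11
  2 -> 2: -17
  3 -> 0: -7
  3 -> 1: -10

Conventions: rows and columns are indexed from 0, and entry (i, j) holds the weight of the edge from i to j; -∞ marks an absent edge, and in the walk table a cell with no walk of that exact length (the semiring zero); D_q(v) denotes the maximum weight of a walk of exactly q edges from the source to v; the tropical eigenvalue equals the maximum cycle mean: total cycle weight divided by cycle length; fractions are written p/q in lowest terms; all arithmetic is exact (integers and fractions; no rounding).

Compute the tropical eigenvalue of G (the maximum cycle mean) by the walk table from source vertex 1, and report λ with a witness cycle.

q=0: [-∞, 0, -∞, -∞]
q=1: [2, -∞, -∞, -∞]
q=2: [1, 2, 11, 3]
q=3: [4, 1, 10, 2]
q=4: [3, 4, 13, 5]
Optimal cycle mean attained by: cycle 0->1->0, total 0 + 2, length 2.
Answer: λ = 1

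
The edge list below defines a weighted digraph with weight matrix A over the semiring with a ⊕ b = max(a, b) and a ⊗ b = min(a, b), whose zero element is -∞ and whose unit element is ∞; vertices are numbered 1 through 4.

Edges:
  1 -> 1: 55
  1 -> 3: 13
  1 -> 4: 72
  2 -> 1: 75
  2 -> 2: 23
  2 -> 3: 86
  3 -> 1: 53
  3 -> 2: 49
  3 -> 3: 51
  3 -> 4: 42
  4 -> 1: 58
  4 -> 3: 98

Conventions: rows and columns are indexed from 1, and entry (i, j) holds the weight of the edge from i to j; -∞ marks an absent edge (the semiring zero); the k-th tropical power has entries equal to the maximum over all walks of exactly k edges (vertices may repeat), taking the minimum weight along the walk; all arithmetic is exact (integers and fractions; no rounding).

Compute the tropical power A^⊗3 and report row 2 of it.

A^⊗2:
  [58, 13, 72, 55]
  [55, 49, 51, 72]
  [53, 49, 51, 53]
  [55, 49, 51, 58]
A^⊗3:
  [55, 49, 55, 58]
  [58, 49, 72, 55]
  [53, 49, 53, 53]
  [58, 49, 58, 55]
Answer: row 2 of A^⊗3 = [58, 49, 72, 55]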